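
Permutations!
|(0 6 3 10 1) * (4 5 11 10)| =8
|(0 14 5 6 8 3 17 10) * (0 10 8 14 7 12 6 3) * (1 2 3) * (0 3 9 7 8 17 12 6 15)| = |(17)(0 8 3 12 15)(1 2 9 7 6 14 5)| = 35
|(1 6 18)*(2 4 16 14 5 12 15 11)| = 24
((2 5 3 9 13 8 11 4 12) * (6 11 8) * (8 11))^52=(2 3 13 8 4)(5 9 6 11 12)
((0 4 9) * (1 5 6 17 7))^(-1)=((0 4 9)(1 5 6 17 7))^(-1)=(0 9 4)(1 7 17 6 5)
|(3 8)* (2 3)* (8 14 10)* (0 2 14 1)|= 12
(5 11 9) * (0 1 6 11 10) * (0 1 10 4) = (0 10 1 6 11 9 5 4) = [10, 6, 2, 3, 0, 4, 11, 7, 8, 5, 1, 9]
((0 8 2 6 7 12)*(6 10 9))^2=(0 2 9 7)(6 12 8 10)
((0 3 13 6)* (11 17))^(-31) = (0 3 13 6)(11 17)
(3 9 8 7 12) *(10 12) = (3 9 8 7 10 12) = [0, 1, 2, 9, 4, 5, 6, 10, 7, 8, 12, 11, 3]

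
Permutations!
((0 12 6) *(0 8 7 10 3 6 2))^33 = (12)(3 7 6 10 8)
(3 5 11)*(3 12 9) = (3 5 11 12 9) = [0, 1, 2, 5, 4, 11, 6, 7, 8, 3, 10, 12, 9]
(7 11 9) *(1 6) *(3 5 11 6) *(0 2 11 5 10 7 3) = (0 2 11 9 3 10 7 6 1) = [2, 0, 11, 10, 4, 5, 1, 6, 8, 3, 7, 9]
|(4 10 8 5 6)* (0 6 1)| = 7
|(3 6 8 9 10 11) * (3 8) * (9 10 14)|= 6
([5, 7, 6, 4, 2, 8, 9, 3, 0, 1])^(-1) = [8, 9, 4, 7, 3, 0, 2, 1, 5, 6]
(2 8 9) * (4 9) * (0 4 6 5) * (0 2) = (0 4 9)(2 8 6 5) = [4, 1, 8, 3, 9, 2, 5, 7, 6, 0]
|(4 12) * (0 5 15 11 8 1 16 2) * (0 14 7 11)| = |(0 5 15)(1 16 2 14 7 11 8)(4 12)| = 42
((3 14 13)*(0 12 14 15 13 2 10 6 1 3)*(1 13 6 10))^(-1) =((0 12 14 2 1 3 15 6 13))^(-1) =(0 13 6 15 3 1 2 14 12)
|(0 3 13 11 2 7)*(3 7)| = |(0 7)(2 3 13 11)| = 4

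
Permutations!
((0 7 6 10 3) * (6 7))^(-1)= (0 3 10 6)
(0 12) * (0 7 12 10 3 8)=(0 10 3 8)(7 12)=[10, 1, 2, 8, 4, 5, 6, 12, 0, 9, 3, 11, 7]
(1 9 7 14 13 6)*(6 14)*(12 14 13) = [0, 9, 2, 3, 4, 5, 1, 6, 8, 7, 10, 11, 14, 13, 12] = (1 9 7 6)(12 14)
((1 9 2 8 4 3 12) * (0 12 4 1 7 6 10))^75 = ((0 12 7 6 10)(1 9 2 8)(3 4))^75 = (12)(1 8 2 9)(3 4)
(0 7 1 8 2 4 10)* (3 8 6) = (0 7 1 6 3 8 2 4 10) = [7, 6, 4, 8, 10, 5, 3, 1, 2, 9, 0]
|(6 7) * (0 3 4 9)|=4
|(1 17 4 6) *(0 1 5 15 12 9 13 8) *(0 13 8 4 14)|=8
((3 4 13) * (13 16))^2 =(3 16)(4 13)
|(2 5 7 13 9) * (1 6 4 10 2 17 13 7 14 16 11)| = 9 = |(1 6 4 10 2 5 14 16 11)(9 17 13)|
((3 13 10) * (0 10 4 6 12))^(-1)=(0 12 6 4 13 3 10)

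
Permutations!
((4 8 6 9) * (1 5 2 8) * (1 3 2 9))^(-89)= ((1 5 9 4 3 2 8 6))^(-89)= (1 6 8 2 3 4 9 5)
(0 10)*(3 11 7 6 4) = (0 10)(3 11 7 6 4) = [10, 1, 2, 11, 3, 5, 4, 6, 8, 9, 0, 7]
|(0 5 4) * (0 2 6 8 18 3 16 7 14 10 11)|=|(0 5 4 2 6 8 18 3 16 7 14 10 11)|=13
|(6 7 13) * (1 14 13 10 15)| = 7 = |(1 14 13 6 7 10 15)|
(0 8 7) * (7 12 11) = [8, 1, 2, 3, 4, 5, 6, 0, 12, 9, 10, 7, 11] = (0 8 12 11 7)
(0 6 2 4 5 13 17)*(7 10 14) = (0 6 2 4 5 13 17)(7 10 14) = [6, 1, 4, 3, 5, 13, 2, 10, 8, 9, 14, 11, 12, 17, 7, 15, 16, 0]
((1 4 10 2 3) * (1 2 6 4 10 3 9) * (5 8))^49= ((1 10 6 4 3 2 9)(5 8))^49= (10)(5 8)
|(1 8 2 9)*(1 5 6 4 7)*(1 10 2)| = 14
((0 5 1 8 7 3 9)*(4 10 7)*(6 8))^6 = (0 10 1 3 8)(4 5 7 6 9)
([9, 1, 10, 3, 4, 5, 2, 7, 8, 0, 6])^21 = (10)(0 9)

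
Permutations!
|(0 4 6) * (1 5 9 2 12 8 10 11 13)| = 9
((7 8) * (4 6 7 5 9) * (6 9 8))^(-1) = (4 9)(5 8)(6 7) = ((4 9)(5 8)(6 7))^(-1)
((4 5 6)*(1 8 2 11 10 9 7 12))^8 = (12)(4 6 5) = ((1 8 2 11 10 9 7 12)(4 5 6))^8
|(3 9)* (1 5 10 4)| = 4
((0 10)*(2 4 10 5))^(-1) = ((0 5 2 4 10))^(-1) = (0 10 4 2 5)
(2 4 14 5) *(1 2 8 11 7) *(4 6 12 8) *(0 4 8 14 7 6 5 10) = (0 4 7 1 2 5 8 11 6 12 14 10) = [4, 2, 5, 3, 7, 8, 12, 1, 11, 9, 0, 6, 14, 13, 10]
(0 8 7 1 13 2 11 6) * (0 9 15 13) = [8, 0, 11, 3, 4, 5, 9, 1, 7, 15, 10, 6, 12, 2, 14, 13] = (0 8 7 1)(2 11 6 9 15 13)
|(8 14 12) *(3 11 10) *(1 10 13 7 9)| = |(1 10 3 11 13 7 9)(8 14 12)| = 21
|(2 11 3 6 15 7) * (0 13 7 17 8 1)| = 11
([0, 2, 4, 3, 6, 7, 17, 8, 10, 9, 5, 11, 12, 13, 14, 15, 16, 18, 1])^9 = (1 6)(2 17)(4 18)(5 7 8 10)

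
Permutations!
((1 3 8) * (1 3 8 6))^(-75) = ((1 8 3 6))^(-75) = (1 8 3 6)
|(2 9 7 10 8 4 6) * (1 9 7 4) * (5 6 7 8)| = 9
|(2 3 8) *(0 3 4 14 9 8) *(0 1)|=15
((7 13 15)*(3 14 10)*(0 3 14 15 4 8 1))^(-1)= ((0 3 15 7 13 4 8 1)(10 14))^(-1)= (0 1 8 4 13 7 15 3)(10 14)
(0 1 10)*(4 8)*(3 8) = (0 1 10)(3 8 4) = [1, 10, 2, 8, 3, 5, 6, 7, 4, 9, 0]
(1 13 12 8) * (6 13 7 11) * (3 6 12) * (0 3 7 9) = (0 3 6 13 7 11 12 8 1 9) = [3, 9, 2, 6, 4, 5, 13, 11, 1, 0, 10, 12, 8, 7]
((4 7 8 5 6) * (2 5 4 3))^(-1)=((2 5 6 3)(4 7 8))^(-1)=(2 3 6 5)(4 8 7)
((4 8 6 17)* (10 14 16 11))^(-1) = (4 17 6 8)(10 11 16 14)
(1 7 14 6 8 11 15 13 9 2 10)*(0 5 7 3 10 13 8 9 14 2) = (0 5 7 2 13 14 6 9)(1 3 10)(8 11 15) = [5, 3, 13, 10, 4, 7, 9, 2, 11, 0, 1, 15, 12, 14, 6, 8]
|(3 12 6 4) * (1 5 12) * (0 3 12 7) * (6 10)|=20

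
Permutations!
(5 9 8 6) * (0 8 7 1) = [8, 0, 2, 3, 4, 9, 5, 1, 6, 7] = (0 8 6 5 9 7 1)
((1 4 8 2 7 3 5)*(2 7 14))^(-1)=((1 4 8 7 3 5)(2 14))^(-1)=(1 5 3 7 8 4)(2 14)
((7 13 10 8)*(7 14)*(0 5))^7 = ((0 5)(7 13 10 8 14))^7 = (0 5)(7 10 14 13 8)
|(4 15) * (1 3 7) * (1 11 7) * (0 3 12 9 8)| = |(0 3 1 12 9 8)(4 15)(7 11)| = 6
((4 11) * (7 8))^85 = ((4 11)(7 8))^85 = (4 11)(7 8)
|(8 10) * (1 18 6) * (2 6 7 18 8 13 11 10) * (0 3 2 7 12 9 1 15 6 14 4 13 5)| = 18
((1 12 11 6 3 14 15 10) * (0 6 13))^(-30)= ((0 6 3 14 15 10 1 12 11 13))^(-30)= (15)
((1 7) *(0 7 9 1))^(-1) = ((0 7)(1 9))^(-1) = (0 7)(1 9)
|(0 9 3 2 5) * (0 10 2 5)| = |(0 9 3 5 10 2)| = 6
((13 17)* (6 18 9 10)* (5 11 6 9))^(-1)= ((5 11 6 18)(9 10)(13 17))^(-1)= (5 18 6 11)(9 10)(13 17)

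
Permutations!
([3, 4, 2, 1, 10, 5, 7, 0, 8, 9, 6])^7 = (10)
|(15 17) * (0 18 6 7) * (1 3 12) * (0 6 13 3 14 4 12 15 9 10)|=|(0 18 13 3 15 17 9 10)(1 14 4 12)(6 7)|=8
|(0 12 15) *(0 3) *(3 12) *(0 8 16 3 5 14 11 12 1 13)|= |(0 5 14 11 12 15 1 13)(3 8 16)|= 24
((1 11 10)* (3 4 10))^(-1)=((1 11 3 4 10))^(-1)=(1 10 4 3 11)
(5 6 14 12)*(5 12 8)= (5 6 14 8)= [0, 1, 2, 3, 4, 6, 14, 7, 5, 9, 10, 11, 12, 13, 8]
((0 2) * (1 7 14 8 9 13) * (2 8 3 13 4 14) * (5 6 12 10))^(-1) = ((0 8 9 4 14 3 13 1 7 2)(5 6 12 10))^(-1) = (0 2 7 1 13 3 14 4 9 8)(5 10 12 6)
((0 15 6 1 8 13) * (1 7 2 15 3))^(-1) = (0 13 8 1 3)(2 7 6 15)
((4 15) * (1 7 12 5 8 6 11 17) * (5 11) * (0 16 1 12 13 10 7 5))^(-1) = (0 6 8 5 1 16)(4 15)(7 10 13)(11 12 17)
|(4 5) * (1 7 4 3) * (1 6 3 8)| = 10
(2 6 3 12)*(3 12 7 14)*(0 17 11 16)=(0 17 11 16)(2 6 12)(3 7 14)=[17, 1, 6, 7, 4, 5, 12, 14, 8, 9, 10, 16, 2, 13, 3, 15, 0, 11]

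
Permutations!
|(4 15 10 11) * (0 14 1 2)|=4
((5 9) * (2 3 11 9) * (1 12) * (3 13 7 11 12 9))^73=(1 9 5 2 13 7 11 3 12)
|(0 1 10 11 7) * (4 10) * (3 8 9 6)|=12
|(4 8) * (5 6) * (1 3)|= |(1 3)(4 8)(5 6)|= 2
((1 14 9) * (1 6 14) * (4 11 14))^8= ((4 11 14 9 6))^8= (4 9 11 6 14)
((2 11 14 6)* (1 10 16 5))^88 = (16)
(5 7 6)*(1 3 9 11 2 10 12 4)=[0, 3, 10, 9, 1, 7, 5, 6, 8, 11, 12, 2, 4]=(1 3 9 11 2 10 12 4)(5 7 6)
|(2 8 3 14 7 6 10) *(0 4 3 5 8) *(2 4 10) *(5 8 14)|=9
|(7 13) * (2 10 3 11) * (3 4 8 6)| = 14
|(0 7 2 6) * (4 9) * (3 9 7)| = 7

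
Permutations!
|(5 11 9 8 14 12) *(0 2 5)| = 8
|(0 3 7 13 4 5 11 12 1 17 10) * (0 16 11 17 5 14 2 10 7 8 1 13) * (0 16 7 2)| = 15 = |(0 3 8 1 5 17 2 10 7 16 11 12 13 4 14)|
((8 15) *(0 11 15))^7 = (0 8 15 11)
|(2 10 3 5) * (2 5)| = 3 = |(2 10 3)|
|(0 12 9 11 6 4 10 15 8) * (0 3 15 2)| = |(0 12 9 11 6 4 10 2)(3 15 8)| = 24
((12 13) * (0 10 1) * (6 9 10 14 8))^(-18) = ((0 14 8 6 9 10 1)(12 13))^(-18) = (0 6 1 8 10 14 9)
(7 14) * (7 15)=[0, 1, 2, 3, 4, 5, 6, 14, 8, 9, 10, 11, 12, 13, 15, 7]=(7 14 15)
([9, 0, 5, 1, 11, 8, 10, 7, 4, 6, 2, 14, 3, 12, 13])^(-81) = (0 10 8 14 3 9 2 4 13 1 6 5 11 12)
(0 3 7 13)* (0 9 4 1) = (0 3 7 13 9 4 1) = [3, 0, 2, 7, 1, 5, 6, 13, 8, 4, 10, 11, 12, 9]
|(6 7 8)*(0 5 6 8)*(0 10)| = |(0 5 6 7 10)| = 5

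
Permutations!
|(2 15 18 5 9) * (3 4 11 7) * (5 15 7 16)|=8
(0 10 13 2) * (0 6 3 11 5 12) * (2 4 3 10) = (0 2 6 10 13 4 3 11 5 12) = [2, 1, 6, 11, 3, 12, 10, 7, 8, 9, 13, 5, 0, 4]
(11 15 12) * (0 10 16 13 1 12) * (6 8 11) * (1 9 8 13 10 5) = (0 5 1 12 6 13 9 8 11 15)(10 16) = [5, 12, 2, 3, 4, 1, 13, 7, 11, 8, 16, 15, 6, 9, 14, 0, 10]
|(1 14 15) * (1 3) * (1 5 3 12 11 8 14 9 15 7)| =|(1 9 15 12 11 8 14 7)(3 5)| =8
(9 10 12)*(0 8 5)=(0 8 5)(9 10 12)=[8, 1, 2, 3, 4, 0, 6, 7, 5, 10, 12, 11, 9]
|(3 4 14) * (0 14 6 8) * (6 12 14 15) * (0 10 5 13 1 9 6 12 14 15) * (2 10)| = |(1 9 6 8 2 10 5 13)(3 4 14)(12 15)| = 24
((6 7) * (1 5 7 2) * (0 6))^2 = ((0 6 2 1 5 7))^2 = (0 2 5)(1 7 6)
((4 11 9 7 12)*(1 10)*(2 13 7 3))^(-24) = (13)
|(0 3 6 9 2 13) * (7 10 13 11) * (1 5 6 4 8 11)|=40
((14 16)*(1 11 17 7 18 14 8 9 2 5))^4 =(1 18 9 11 14 2 17 16 5 7 8)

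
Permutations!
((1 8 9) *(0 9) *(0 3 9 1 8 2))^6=((0 1 2)(3 9 8))^6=(9)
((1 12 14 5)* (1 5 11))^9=(1 12 14 11)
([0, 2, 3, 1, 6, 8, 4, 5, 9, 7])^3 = [0, 1, 2, 3, 6, 7, 4, 9, 5, 8]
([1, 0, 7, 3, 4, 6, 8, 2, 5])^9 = [1, 0, 7, 3, 4, 5, 6, 2, 8]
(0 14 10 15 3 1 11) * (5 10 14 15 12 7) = [15, 11, 2, 1, 4, 10, 6, 5, 8, 9, 12, 0, 7, 13, 14, 3] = (0 15 3 1 11)(5 10 12 7)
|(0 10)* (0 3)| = |(0 10 3)| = 3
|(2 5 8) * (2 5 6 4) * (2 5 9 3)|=|(2 6 4 5 8 9 3)|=7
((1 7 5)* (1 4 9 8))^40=(1 9 5)(4 7 8)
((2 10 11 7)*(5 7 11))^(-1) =((11)(2 10 5 7))^(-1) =(11)(2 7 5 10)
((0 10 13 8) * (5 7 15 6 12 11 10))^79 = ((0 5 7 15 6 12 11 10 13 8))^79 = (0 8 13 10 11 12 6 15 7 5)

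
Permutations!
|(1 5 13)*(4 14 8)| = |(1 5 13)(4 14 8)| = 3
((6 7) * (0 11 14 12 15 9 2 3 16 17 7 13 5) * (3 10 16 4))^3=((0 11 14 12 15 9 2 10 16 17 7 6 13 5)(3 4))^3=(0 12 2 17 13 11 15 10 7 5 14 9 16 6)(3 4)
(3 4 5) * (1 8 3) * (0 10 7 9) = (0 10 7 9)(1 8 3 4 5) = [10, 8, 2, 4, 5, 1, 6, 9, 3, 0, 7]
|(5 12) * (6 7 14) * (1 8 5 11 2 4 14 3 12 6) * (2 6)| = |(1 8 5 2 4 14)(3 12 11 6 7)| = 30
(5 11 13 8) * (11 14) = (5 14 11 13 8) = [0, 1, 2, 3, 4, 14, 6, 7, 5, 9, 10, 13, 12, 8, 11]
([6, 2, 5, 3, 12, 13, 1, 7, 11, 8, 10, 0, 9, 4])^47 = (0 2 4 8 6 5 12 11 1 13 9)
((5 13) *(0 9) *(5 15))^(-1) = ((0 9)(5 13 15))^(-1) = (0 9)(5 15 13)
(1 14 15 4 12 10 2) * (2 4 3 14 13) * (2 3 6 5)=(1 13 3 14 15 6 5 2)(4 12 10)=[0, 13, 1, 14, 12, 2, 5, 7, 8, 9, 4, 11, 10, 3, 15, 6]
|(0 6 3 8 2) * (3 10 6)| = |(0 3 8 2)(6 10)| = 4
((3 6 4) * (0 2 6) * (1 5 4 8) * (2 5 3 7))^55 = (0 5 4 7 2 6 8 1 3)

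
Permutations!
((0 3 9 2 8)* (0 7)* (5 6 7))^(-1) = (0 7 6 5 8 2 9 3)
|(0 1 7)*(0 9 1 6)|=|(0 6)(1 7 9)|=6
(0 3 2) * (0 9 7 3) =(2 9 7 3) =[0, 1, 9, 2, 4, 5, 6, 3, 8, 7]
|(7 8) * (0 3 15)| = 6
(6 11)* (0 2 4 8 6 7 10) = (0 2 4 8 6 11 7 10) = [2, 1, 4, 3, 8, 5, 11, 10, 6, 9, 0, 7]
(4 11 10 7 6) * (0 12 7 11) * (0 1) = (0 12 7 6 4 1)(10 11) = [12, 0, 2, 3, 1, 5, 4, 6, 8, 9, 11, 10, 7]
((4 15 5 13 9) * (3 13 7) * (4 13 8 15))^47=((3 8 15 5 7)(9 13))^47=(3 15 7 8 5)(9 13)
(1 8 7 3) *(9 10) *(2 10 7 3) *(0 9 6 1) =(0 9 7 2 10 6 1 8 3) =[9, 8, 10, 0, 4, 5, 1, 2, 3, 7, 6]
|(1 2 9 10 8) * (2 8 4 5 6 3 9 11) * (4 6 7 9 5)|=6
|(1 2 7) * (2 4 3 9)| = |(1 4 3 9 2 7)| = 6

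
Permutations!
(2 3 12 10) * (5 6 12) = [0, 1, 3, 5, 4, 6, 12, 7, 8, 9, 2, 11, 10] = (2 3 5 6 12 10)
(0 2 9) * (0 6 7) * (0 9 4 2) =(2 4)(6 7 9) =[0, 1, 4, 3, 2, 5, 7, 9, 8, 6]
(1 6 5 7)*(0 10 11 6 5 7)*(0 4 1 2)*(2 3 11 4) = (0 10 4 1 5 2)(3 11 6 7) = [10, 5, 0, 11, 1, 2, 7, 3, 8, 9, 4, 6]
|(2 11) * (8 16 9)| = 6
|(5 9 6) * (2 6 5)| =2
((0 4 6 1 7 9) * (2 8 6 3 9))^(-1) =((0 4 3 9)(1 7 2 8 6))^(-1) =(0 9 3 4)(1 6 8 2 7)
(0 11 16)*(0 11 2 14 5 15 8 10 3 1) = (0 2 14 5 15 8 10 3 1)(11 16) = [2, 0, 14, 1, 4, 15, 6, 7, 10, 9, 3, 16, 12, 13, 5, 8, 11]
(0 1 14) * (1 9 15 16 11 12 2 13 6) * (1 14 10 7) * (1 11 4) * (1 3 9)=(0 1 10 7 11 12 2 13 6 14)(3 9 15 16 4)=[1, 10, 13, 9, 3, 5, 14, 11, 8, 15, 7, 12, 2, 6, 0, 16, 4]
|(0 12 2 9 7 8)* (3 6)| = 6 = |(0 12 2 9 7 8)(3 6)|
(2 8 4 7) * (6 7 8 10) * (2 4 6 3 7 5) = (2 10 3 7 4 8 6 5) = [0, 1, 10, 7, 8, 2, 5, 4, 6, 9, 3]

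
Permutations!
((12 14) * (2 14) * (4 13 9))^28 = (2 14 12)(4 13 9)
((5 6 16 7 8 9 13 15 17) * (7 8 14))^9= (5 6 16 8 9 13 15 17)(7 14)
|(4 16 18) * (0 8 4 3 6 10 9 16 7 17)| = 30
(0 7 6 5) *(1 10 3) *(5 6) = [7, 10, 2, 1, 4, 0, 6, 5, 8, 9, 3] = (0 7 5)(1 10 3)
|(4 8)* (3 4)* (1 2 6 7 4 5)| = |(1 2 6 7 4 8 3 5)| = 8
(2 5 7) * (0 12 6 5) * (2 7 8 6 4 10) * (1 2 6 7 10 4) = (0 12 1 2)(5 8 7 10 6) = [12, 2, 0, 3, 4, 8, 5, 10, 7, 9, 6, 11, 1]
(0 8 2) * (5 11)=(0 8 2)(5 11)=[8, 1, 0, 3, 4, 11, 6, 7, 2, 9, 10, 5]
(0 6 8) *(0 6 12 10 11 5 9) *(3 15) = (0 12 10 11 5 9)(3 15)(6 8) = [12, 1, 2, 15, 4, 9, 8, 7, 6, 0, 11, 5, 10, 13, 14, 3]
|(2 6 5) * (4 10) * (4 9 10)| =|(2 6 5)(9 10)| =6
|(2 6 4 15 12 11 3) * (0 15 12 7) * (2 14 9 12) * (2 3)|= |(0 15 7)(2 6 4 3 14 9 12 11)|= 24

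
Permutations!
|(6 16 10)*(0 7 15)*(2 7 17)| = 15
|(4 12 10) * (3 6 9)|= 3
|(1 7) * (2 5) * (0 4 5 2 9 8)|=10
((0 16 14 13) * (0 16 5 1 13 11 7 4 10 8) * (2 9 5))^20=((0 2 9 5 1 13 16 14 11 7 4 10 8))^20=(0 14 2 11 9 7 5 4 1 10 13 8 16)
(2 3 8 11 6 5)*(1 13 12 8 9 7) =(1 13 12 8 11 6 5 2 3 9 7) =[0, 13, 3, 9, 4, 2, 5, 1, 11, 7, 10, 6, 8, 12]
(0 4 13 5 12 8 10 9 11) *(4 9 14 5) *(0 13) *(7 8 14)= (0 9 11 13 4)(5 12 14)(7 8 10)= [9, 1, 2, 3, 0, 12, 6, 8, 10, 11, 7, 13, 14, 4, 5]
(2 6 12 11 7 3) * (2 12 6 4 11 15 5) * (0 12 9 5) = (0 12 15)(2 4 11 7 3 9 5) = [12, 1, 4, 9, 11, 2, 6, 3, 8, 5, 10, 7, 15, 13, 14, 0]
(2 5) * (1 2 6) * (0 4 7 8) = (0 4 7 8)(1 2 5 6) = [4, 2, 5, 3, 7, 6, 1, 8, 0]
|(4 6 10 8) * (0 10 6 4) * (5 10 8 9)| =|(0 8)(5 10 9)| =6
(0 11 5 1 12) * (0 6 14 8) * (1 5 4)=[11, 12, 2, 3, 1, 5, 14, 7, 0, 9, 10, 4, 6, 13, 8]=(0 11 4 1 12 6 14 8)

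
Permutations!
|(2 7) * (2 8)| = 3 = |(2 7 8)|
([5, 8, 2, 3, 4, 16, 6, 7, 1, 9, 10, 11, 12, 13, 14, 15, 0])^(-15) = (16)(1 8)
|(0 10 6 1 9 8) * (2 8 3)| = |(0 10 6 1 9 3 2 8)| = 8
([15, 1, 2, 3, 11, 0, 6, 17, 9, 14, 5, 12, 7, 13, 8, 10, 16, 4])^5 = (17)(0 15 10 5)(8 14 9)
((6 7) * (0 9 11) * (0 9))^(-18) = ((6 7)(9 11))^(-18) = (11)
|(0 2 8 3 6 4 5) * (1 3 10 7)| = 10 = |(0 2 8 10 7 1 3 6 4 5)|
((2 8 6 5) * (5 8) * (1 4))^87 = ((1 4)(2 5)(6 8))^87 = (1 4)(2 5)(6 8)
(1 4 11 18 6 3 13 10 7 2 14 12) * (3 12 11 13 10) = [0, 4, 14, 10, 13, 5, 12, 2, 8, 9, 7, 18, 1, 3, 11, 15, 16, 17, 6] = (1 4 13 3 10 7 2 14 11 18 6 12)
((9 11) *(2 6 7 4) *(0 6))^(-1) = ((0 6 7 4 2)(9 11))^(-1) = (0 2 4 7 6)(9 11)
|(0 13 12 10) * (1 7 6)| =12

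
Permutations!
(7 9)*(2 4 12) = (2 4 12)(7 9) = [0, 1, 4, 3, 12, 5, 6, 9, 8, 7, 10, 11, 2]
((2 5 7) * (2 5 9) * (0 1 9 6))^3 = ((0 1 9 2 6)(5 7))^3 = (0 2 1 6 9)(5 7)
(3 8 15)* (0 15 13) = (0 15 3 8 13) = [15, 1, 2, 8, 4, 5, 6, 7, 13, 9, 10, 11, 12, 0, 14, 3]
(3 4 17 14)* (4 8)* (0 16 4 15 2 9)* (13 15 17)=(0 16 4 13 15 2 9)(3 8 17 14)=[16, 1, 9, 8, 13, 5, 6, 7, 17, 0, 10, 11, 12, 15, 3, 2, 4, 14]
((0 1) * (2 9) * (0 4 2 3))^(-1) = ((0 1 4 2 9 3))^(-1) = (0 3 9 2 4 1)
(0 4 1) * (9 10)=(0 4 1)(9 10)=[4, 0, 2, 3, 1, 5, 6, 7, 8, 10, 9]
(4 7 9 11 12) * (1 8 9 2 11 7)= (1 8 9 7 2 11 12 4)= [0, 8, 11, 3, 1, 5, 6, 2, 9, 7, 10, 12, 4]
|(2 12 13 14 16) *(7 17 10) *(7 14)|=|(2 12 13 7 17 10 14 16)|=8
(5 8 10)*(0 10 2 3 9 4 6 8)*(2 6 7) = (0 10 5)(2 3 9 4 7)(6 8) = [10, 1, 3, 9, 7, 0, 8, 2, 6, 4, 5]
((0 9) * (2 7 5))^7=(0 9)(2 7 5)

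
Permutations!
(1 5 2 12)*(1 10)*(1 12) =(1 5 2)(10 12) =[0, 5, 1, 3, 4, 2, 6, 7, 8, 9, 12, 11, 10]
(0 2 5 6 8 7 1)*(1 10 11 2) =(0 1)(2 5 6 8 7 10 11) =[1, 0, 5, 3, 4, 6, 8, 10, 7, 9, 11, 2]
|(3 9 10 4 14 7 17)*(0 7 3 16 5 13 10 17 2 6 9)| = |(0 7 2 6 9 17 16 5 13 10 4 14 3)| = 13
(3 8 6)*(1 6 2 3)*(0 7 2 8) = (8)(0 7 2 3)(1 6) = [7, 6, 3, 0, 4, 5, 1, 2, 8]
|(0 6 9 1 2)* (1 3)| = 6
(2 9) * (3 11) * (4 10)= (2 9)(3 11)(4 10)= [0, 1, 9, 11, 10, 5, 6, 7, 8, 2, 4, 3]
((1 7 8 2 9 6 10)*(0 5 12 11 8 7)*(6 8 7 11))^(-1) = (0 1 10 6 12 5)(2 8 9)(7 11)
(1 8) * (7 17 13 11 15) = (1 8)(7 17 13 11 15) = [0, 8, 2, 3, 4, 5, 6, 17, 1, 9, 10, 15, 12, 11, 14, 7, 16, 13]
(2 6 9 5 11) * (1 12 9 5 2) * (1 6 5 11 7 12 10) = [0, 10, 5, 3, 4, 7, 11, 12, 8, 2, 1, 6, 9] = (1 10)(2 5 7 12 9)(6 11)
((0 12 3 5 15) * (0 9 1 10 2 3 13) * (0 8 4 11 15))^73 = (0 1 8 3 15 12 10 4 5 9 13 2 11)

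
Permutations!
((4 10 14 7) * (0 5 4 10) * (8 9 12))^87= (14)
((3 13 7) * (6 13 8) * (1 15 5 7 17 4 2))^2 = ((1 15 5 7 3 8 6 13 17 4 2))^2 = (1 5 3 6 17 2 15 7 8 13 4)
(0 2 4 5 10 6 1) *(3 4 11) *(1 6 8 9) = (0 2 11 3 4 5 10 8 9 1) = [2, 0, 11, 4, 5, 10, 6, 7, 9, 1, 8, 3]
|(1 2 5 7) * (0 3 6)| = 12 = |(0 3 6)(1 2 5 7)|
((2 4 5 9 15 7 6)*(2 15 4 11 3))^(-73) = (2 3 11)(4 9 5)(6 7 15)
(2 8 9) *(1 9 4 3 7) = (1 9 2 8 4 3 7) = [0, 9, 8, 7, 3, 5, 6, 1, 4, 2]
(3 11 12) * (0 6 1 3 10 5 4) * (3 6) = (0 3 11 12 10 5 4)(1 6) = [3, 6, 2, 11, 0, 4, 1, 7, 8, 9, 5, 12, 10]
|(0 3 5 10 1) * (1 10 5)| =|(10)(0 3 1)| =3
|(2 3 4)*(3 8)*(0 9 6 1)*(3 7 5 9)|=|(0 3 4 2 8 7 5 9 6 1)|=10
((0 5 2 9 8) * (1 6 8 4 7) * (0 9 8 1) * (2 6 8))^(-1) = (0 7 4 9 8 1 6 5)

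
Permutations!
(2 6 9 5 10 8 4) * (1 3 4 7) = (1 3 4 2 6 9 5 10 8 7) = [0, 3, 6, 4, 2, 10, 9, 1, 7, 5, 8]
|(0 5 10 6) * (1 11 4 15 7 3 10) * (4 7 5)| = 10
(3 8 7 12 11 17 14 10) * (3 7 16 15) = [0, 1, 2, 8, 4, 5, 6, 12, 16, 9, 7, 17, 11, 13, 10, 3, 15, 14] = (3 8 16 15)(7 12 11 17 14 10)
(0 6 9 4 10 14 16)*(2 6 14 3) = (0 14 16)(2 6 9 4 10 3) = [14, 1, 6, 2, 10, 5, 9, 7, 8, 4, 3, 11, 12, 13, 16, 15, 0]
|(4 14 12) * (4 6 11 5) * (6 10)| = 7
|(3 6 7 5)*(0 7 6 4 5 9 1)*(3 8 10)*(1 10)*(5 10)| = |(0 7 9 5 8 1)(3 4 10)| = 6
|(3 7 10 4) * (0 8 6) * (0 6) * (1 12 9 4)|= 14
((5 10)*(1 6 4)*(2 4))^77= (1 6 2 4)(5 10)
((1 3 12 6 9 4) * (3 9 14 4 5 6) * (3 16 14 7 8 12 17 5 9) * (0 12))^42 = ((0 12 16 14 4 1 3 17 5 6 7 8))^42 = (0 3)(1 8)(4 7)(5 16)(6 14)(12 17)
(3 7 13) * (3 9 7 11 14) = (3 11 14)(7 13 9) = [0, 1, 2, 11, 4, 5, 6, 13, 8, 7, 10, 14, 12, 9, 3]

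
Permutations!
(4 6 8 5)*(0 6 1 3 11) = (0 6 8 5 4 1 3 11) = [6, 3, 2, 11, 1, 4, 8, 7, 5, 9, 10, 0]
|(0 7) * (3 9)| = 2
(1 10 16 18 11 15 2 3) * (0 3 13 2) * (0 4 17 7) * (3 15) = [15, 10, 13, 1, 17, 5, 6, 0, 8, 9, 16, 3, 12, 2, 14, 4, 18, 7, 11] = (0 15 4 17 7)(1 10 16 18 11 3)(2 13)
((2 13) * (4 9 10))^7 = ((2 13)(4 9 10))^7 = (2 13)(4 9 10)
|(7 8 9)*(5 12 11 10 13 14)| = |(5 12 11 10 13 14)(7 8 9)| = 6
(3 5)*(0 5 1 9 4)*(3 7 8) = (0 5 7 8 3 1 9 4) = [5, 9, 2, 1, 0, 7, 6, 8, 3, 4]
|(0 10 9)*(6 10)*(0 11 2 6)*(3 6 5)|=|(2 5 3 6 10 9 11)|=7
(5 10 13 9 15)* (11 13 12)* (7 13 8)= (5 10 12 11 8 7 13 9 15)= [0, 1, 2, 3, 4, 10, 6, 13, 7, 15, 12, 8, 11, 9, 14, 5]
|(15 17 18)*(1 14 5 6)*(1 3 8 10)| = |(1 14 5 6 3 8 10)(15 17 18)| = 21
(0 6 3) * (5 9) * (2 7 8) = (0 6 3)(2 7 8)(5 9) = [6, 1, 7, 0, 4, 9, 3, 8, 2, 5]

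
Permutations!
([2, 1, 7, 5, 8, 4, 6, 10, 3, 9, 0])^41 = (0 2 7 10)(3 5 4 8)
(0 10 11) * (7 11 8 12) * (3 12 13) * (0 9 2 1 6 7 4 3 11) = (0 10 8 13 11 9 2 1 6 7)(3 12 4) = [10, 6, 1, 12, 3, 5, 7, 0, 13, 2, 8, 9, 4, 11]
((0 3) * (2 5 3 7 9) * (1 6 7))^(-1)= (0 3 5 2 9 7 6 1)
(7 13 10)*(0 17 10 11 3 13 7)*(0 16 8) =[17, 1, 2, 13, 4, 5, 6, 7, 0, 9, 16, 3, 12, 11, 14, 15, 8, 10] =(0 17 10 16 8)(3 13 11)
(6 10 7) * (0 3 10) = (0 3 10 7 6) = [3, 1, 2, 10, 4, 5, 0, 6, 8, 9, 7]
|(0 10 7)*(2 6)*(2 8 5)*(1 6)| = 15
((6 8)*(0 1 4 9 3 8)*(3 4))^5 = (4 9)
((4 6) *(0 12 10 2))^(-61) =(0 2 10 12)(4 6)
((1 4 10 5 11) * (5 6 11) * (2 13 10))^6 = (1 11 6 10 13 2 4)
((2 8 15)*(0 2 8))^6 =(15)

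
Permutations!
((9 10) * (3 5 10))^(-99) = (3 5 10 9)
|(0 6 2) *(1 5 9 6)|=|(0 1 5 9 6 2)|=6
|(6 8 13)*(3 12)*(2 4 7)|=|(2 4 7)(3 12)(6 8 13)|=6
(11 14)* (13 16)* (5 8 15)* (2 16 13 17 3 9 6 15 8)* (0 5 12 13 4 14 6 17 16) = [5, 1, 0, 9, 14, 2, 15, 7, 8, 17, 10, 6, 13, 4, 11, 12, 16, 3] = (0 5 2)(3 9 17)(4 14 11 6 15 12 13)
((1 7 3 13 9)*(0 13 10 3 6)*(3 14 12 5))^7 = (0 13 9 1 7 6)(3 14 5 10 12)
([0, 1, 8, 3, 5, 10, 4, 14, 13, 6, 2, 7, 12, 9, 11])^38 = [0, 1, 5, 3, 9, 6, 13, 11, 10, 8, 4, 14, 12, 2, 7]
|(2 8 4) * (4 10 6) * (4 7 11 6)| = 12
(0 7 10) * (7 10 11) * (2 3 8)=(0 10)(2 3 8)(7 11)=[10, 1, 3, 8, 4, 5, 6, 11, 2, 9, 0, 7]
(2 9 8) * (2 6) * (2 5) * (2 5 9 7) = (2 7)(6 9 8) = [0, 1, 7, 3, 4, 5, 9, 2, 6, 8]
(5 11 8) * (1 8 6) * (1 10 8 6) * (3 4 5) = (1 6 10 8 3 4 5 11) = [0, 6, 2, 4, 5, 11, 10, 7, 3, 9, 8, 1]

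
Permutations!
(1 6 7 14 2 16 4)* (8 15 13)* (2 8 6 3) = (1 3 2 16 4)(6 7 14 8 15 13) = [0, 3, 16, 2, 1, 5, 7, 14, 15, 9, 10, 11, 12, 6, 8, 13, 4]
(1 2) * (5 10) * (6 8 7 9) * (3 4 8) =[0, 2, 1, 4, 8, 10, 3, 9, 7, 6, 5] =(1 2)(3 4 8 7 9 6)(5 10)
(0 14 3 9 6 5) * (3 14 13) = (14)(0 13 3 9 6 5) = [13, 1, 2, 9, 4, 0, 5, 7, 8, 6, 10, 11, 12, 3, 14]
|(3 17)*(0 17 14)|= |(0 17 3 14)|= 4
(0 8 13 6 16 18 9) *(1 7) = (0 8 13 6 16 18 9)(1 7) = [8, 7, 2, 3, 4, 5, 16, 1, 13, 0, 10, 11, 12, 6, 14, 15, 18, 17, 9]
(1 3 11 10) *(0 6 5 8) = (0 6 5 8)(1 3 11 10) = [6, 3, 2, 11, 4, 8, 5, 7, 0, 9, 1, 10]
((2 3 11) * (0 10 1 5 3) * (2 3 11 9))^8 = (11)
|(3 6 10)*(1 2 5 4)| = |(1 2 5 4)(3 6 10)| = 12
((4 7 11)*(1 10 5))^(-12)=(11)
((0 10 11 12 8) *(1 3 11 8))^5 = (0 8 10)(1 3 11 12)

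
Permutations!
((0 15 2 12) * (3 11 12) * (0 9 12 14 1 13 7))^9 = (15)(9 12)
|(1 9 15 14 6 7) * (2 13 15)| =|(1 9 2 13 15 14 6 7)| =8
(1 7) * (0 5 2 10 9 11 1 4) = [5, 7, 10, 3, 0, 2, 6, 4, 8, 11, 9, 1] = (0 5 2 10 9 11 1 7 4)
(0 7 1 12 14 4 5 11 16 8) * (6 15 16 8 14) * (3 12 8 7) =[3, 8, 2, 12, 5, 11, 15, 1, 0, 9, 10, 7, 6, 13, 4, 16, 14] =(0 3 12 6 15 16 14 4 5 11 7 1 8)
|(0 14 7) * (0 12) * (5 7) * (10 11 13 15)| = |(0 14 5 7 12)(10 11 13 15)| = 20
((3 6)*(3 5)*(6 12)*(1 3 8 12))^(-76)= ((1 3)(5 8 12 6))^(-76)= (12)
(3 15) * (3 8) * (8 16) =(3 15 16 8) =[0, 1, 2, 15, 4, 5, 6, 7, 3, 9, 10, 11, 12, 13, 14, 16, 8]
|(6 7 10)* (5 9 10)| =|(5 9 10 6 7)| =5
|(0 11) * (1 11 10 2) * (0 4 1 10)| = |(1 11 4)(2 10)| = 6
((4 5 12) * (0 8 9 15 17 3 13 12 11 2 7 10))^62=(0 13 7 17 11 9 4)(2 15 5 8 12 10 3)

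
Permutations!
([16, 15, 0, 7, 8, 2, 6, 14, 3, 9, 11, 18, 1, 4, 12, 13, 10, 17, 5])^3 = (0 11 2 10 5 16 18)(1 4 7)(3 12 13)(8 14 15)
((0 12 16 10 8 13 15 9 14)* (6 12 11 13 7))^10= (0 9 13)(6 8 16)(7 10 12)(11 14 15)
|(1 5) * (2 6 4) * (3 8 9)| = |(1 5)(2 6 4)(3 8 9)| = 6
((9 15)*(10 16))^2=((9 15)(10 16))^2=(16)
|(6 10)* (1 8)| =2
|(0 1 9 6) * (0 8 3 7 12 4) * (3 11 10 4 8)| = 11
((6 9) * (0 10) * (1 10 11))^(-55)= ((0 11 1 10)(6 9))^(-55)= (0 11 1 10)(6 9)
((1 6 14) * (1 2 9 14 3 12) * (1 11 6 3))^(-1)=((1 3 12 11 6)(2 9 14))^(-1)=(1 6 11 12 3)(2 14 9)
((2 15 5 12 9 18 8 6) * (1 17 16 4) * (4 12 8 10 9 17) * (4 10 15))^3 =((1 10 9 18 15 5 8 6 2 4)(12 17 16))^3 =(1 18 8 4 9 5 2 10 15 6)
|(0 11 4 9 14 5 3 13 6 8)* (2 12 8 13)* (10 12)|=|(0 11 4 9 14 5 3 2 10 12 8)(6 13)|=22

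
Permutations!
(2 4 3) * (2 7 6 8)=[0, 1, 4, 7, 3, 5, 8, 6, 2]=(2 4 3 7 6 8)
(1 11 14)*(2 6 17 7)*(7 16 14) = [0, 11, 6, 3, 4, 5, 17, 2, 8, 9, 10, 7, 12, 13, 1, 15, 14, 16] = (1 11 7 2 6 17 16 14)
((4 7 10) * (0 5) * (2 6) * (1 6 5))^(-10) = (4 10 7)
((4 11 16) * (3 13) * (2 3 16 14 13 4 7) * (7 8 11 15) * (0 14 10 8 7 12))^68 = (0 15 3 7 13)(2 16 14 12 4)(8 10 11)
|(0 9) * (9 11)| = 3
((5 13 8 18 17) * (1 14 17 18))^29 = ((18)(1 14 17 5 13 8))^29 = (18)(1 8 13 5 17 14)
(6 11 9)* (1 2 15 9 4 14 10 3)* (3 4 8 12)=[0, 2, 15, 1, 14, 5, 11, 7, 12, 6, 4, 8, 3, 13, 10, 9]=(1 2 15 9 6 11 8 12 3)(4 14 10)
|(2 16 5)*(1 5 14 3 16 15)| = 12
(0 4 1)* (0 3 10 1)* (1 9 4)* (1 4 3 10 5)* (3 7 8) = (0 4)(1 10 9 7 8 3 5) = [4, 10, 2, 5, 0, 1, 6, 8, 3, 7, 9]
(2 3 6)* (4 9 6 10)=(2 3 10 4 9 6)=[0, 1, 3, 10, 9, 5, 2, 7, 8, 6, 4]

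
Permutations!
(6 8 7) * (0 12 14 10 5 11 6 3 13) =(0 12 14 10 5 11 6 8 7 3 13) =[12, 1, 2, 13, 4, 11, 8, 3, 7, 9, 5, 6, 14, 0, 10]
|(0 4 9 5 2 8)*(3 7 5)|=|(0 4 9 3 7 5 2 8)|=8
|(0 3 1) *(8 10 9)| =|(0 3 1)(8 10 9)| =3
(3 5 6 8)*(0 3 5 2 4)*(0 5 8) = [3, 1, 4, 2, 5, 6, 0, 7, 8] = (8)(0 3 2 4 5 6)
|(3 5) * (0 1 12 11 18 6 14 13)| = |(0 1 12 11 18 6 14 13)(3 5)| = 8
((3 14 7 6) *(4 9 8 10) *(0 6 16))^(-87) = (0 14)(3 16)(4 9 8 10)(6 7)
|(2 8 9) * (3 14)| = 6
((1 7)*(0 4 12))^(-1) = ((0 4 12)(1 7))^(-1) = (0 12 4)(1 7)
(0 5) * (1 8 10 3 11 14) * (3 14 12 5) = (0 3 11 12 5)(1 8 10 14) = [3, 8, 2, 11, 4, 0, 6, 7, 10, 9, 14, 12, 5, 13, 1]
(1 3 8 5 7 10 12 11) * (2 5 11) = (1 3 8 11)(2 5 7 10 12) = [0, 3, 5, 8, 4, 7, 6, 10, 11, 9, 12, 1, 2]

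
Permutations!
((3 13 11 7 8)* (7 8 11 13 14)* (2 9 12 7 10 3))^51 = (14)(2 7)(8 12)(9 11)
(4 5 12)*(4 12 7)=[0, 1, 2, 3, 5, 7, 6, 4, 8, 9, 10, 11, 12]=(12)(4 5 7)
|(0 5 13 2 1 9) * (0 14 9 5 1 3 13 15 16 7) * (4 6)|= |(0 1 5 15 16 7)(2 3 13)(4 6)(9 14)|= 6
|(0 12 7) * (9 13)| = 6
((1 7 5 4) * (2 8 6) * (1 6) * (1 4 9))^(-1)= (1 9 5 7)(2 6 4 8)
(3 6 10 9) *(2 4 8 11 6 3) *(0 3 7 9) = (0 3 7 9 2 4 8 11 6 10) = [3, 1, 4, 7, 8, 5, 10, 9, 11, 2, 0, 6]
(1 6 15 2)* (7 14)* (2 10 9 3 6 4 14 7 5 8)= (1 4 14 5 8 2)(3 6 15 10 9)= [0, 4, 1, 6, 14, 8, 15, 7, 2, 3, 9, 11, 12, 13, 5, 10]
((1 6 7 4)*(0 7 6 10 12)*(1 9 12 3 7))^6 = (0 9 7 10)(1 12 4 3)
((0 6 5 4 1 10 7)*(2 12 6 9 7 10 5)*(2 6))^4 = (12)(0 9 7)(1 5 4)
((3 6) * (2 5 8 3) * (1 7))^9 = ((1 7)(2 5 8 3 6))^9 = (1 7)(2 6 3 8 5)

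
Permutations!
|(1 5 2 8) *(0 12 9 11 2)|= |(0 12 9 11 2 8 1 5)|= 8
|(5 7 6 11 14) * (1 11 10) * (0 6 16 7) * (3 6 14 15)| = |(0 14 5)(1 11 15 3 6 10)(7 16)| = 6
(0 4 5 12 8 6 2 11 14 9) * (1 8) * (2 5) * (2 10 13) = (0 4 10 13 2 11 14 9)(1 8 6 5 12) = [4, 8, 11, 3, 10, 12, 5, 7, 6, 0, 13, 14, 1, 2, 9]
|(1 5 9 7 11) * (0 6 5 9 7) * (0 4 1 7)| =|(0 6 5)(1 9 4)(7 11)| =6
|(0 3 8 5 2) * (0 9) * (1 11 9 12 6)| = 10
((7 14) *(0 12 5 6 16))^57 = ((0 12 5 6 16)(7 14))^57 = (0 5 16 12 6)(7 14)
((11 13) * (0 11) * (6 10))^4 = (0 11 13) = ((0 11 13)(6 10))^4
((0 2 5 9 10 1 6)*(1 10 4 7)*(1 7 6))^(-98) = (10)(0 4 5)(2 6 9) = ((10)(0 2 5 9 4 6))^(-98)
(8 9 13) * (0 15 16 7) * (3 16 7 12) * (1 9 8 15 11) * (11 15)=(0 15 7)(1 9 13 11)(3 16 12)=[15, 9, 2, 16, 4, 5, 6, 0, 8, 13, 10, 1, 3, 11, 14, 7, 12]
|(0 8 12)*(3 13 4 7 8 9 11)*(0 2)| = 10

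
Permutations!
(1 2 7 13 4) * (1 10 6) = [0, 2, 7, 3, 10, 5, 1, 13, 8, 9, 6, 11, 12, 4] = (1 2 7 13 4 10 6)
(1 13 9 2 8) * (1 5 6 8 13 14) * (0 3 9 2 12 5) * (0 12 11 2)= (0 3 9 11 2 13)(1 14)(5 6 8 12)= [3, 14, 13, 9, 4, 6, 8, 7, 12, 11, 10, 2, 5, 0, 1]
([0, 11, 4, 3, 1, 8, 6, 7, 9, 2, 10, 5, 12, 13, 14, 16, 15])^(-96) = (16)(1 5 9 4 11 8 2)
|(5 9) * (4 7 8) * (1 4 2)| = |(1 4 7 8 2)(5 9)| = 10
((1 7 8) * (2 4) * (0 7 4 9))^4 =(0 4 7 2 8 9 1)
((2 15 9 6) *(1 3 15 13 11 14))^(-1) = ((1 3 15 9 6 2 13 11 14))^(-1) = (1 14 11 13 2 6 9 15 3)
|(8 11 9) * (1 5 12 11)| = 6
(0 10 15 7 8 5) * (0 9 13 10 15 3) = (0 15 7 8 5 9 13 10 3) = [15, 1, 2, 0, 4, 9, 6, 8, 5, 13, 3, 11, 12, 10, 14, 7]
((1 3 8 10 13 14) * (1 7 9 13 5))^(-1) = (1 5 10 8 3)(7 14 13 9)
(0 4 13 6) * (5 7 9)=(0 4 13 6)(5 7 9)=[4, 1, 2, 3, 13, 7, 0, 9, 8, 5, 10, 11, 12, 6]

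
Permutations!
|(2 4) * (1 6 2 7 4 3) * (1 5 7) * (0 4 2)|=|(0 4 1 6)(2 3 5 7)|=4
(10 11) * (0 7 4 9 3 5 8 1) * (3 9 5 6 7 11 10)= [11, 0, 2, 6, 5, 8, 7, 4, 1, 9, 10, 3]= (0 11 3 6 7 4 5 8 1)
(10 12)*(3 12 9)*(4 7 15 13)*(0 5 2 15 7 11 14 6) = (0 5 2 15 13 4 11 14 6)(3 12 10 9) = [5, 1, 15, 12, 11, 2, 0, 7, 8, 3, 9, 14, 10, 4, 6, 13]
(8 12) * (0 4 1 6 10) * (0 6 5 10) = (0 4 1 5 10 6)(8 12) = [4, 5, 2, 3, 1, 10, 0, 7, 12, 9, 6, 11, 8]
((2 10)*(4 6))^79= ((2 10)(4 6))^79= (2 10)(4 6)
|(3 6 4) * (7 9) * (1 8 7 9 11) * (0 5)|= |(0 5)(1 8 7 11)(3 6 4)|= 12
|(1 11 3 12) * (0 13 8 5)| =|(0 13 8 5)(1 11 3 12)| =4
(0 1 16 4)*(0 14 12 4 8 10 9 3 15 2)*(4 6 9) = (0 1 16 8 10 4 14 12 6 9 3 15 2) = [1, 16, 0, 15, 14, 5, 9, 7, 10, 3, 4, 11, 6, 13, 12, 2, 8]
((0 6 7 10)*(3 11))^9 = ((0 6 7 10)(3 11))^9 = (0 6 7 10)(3 11)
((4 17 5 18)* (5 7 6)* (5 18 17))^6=(18)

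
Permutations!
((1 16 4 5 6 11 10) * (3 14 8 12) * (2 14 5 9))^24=((1 16 4 9 2 14 8 12 3 5 6 11 10))^24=(1 11 5 12 14 9 16 10 6 3 8 2 4)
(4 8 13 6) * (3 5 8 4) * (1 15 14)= [0, 15, 2, 5, 4, 8, 3, 7, 13, 9, 10, 11, 12, 6, 1, 14]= (1 15 14)(3 5 8 13 6)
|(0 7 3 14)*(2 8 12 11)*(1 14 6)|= |(0 7 3 6 1 14)(2 8 12 11)|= 12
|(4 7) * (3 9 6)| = 6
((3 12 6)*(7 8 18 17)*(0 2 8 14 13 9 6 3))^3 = (0 18 14 6 8 7 9 2 17 13)(3 12)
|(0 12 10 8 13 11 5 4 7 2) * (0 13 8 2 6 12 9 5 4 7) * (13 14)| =12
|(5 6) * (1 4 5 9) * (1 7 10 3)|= 8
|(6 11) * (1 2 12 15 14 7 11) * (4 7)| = 9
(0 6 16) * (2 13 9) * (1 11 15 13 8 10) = (0 6 16)(1 11 15 13 9 2 8 10) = [6, 11, 8, 3, 4, 5, 16, 7, 10, 2, 1, 15, 12, 9, 14, 13, 0]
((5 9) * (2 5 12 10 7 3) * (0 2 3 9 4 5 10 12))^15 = ((12)(0 2 10 7 9)(4 5))^15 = (12)(4 5)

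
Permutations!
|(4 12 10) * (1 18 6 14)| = |(1 18 6 14)(4 12 10)| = 12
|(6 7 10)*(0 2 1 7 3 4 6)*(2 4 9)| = 9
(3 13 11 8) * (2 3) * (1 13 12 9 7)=(1 13 11 8 2 3 12 9 7)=[0, 13, 3, 12, 4, 5, 6, 1, 2, 7, 10, 8, 9, 11]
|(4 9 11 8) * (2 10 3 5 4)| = 8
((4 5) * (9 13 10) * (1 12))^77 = (1 12)(4 5)(9 10 13)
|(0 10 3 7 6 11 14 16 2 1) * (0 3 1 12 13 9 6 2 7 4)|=45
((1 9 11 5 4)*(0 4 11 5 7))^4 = (0 5 4 11 1 7 9)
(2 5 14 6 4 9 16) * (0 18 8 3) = [18, 1, 5, 0, 9, 14, 4, 7, 3, 16, 10, 11, 12, 13, 6, 15, 2, 17, 8] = (0 18 8 3)(2 5 14 6 4 9 16)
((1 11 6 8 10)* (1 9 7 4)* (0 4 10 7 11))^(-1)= ((0 4 1)(6 8 7 10 9 11))^(-1)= (0 1 4)(6 11 9 10 7 8)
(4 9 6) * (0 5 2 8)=[5, 1, 8, 3, 9, 2, 4, 7, 0, 6]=(0 5 2 8)(4 9 6)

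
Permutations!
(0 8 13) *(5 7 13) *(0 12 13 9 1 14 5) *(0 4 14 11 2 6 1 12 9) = (0 8 4 14 5 7)(1 11 2 6)(9 12 13) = [8, 11, 6, 3, 14, 7, 1, 0, 4, 12, 10, 2, 13, 9, 5]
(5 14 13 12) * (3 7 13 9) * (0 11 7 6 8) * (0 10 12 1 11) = (1 11 7 13)(3 6 8 10 12 5 14 9) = [0, 11, 2, 6, 4, 14, 8, 13, 10, 3, 12, 7, 5, 1, 9]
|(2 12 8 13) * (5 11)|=|(2 12 8 13)(5 11)|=4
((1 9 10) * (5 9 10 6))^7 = ((1 10)(5 9 6))^7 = (1 10)(5 9 6)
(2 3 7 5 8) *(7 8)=[0, 1, 3, 8, 4, 7, 6, 5, 2]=(2 3 8)(5 7)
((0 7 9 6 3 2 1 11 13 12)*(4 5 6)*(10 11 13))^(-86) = ((0 7 9 4 5 6 3 2 1 13 12)(10 11))^(-86) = (0 9 5 3 1 12 7 4 6 2 13)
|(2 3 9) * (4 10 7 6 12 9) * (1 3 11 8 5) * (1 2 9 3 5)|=|(1 5 2 11 8)(3 4 10 7 6 12)|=30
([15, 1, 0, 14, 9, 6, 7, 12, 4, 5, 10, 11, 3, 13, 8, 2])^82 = (0 15 2)(3 14 8 4 9 5 6 7 12)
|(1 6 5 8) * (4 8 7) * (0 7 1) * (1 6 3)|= 4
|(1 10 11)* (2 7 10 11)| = 6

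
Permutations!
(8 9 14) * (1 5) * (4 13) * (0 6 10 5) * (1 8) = (0 6 10 5 8 9 14 1)(4 13) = [6, 0, 2, 3, 13, 8, 10, 7, 9, 14, 5, 11, 12, 4, 1]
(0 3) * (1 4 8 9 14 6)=(0 3)(1 4 8 9 14 6)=[3, 4, 2, 0, 8, 5, 1, 7, 9, 14, 10, 11, 12, 13, 6]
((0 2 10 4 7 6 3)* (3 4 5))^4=(0 3 5 10 2)(4 7 6)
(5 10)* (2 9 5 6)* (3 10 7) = [0, 1, 9, 10, 4, 7, 2, 3, 8, 5, 6] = (2 9 5 7 3 10 6)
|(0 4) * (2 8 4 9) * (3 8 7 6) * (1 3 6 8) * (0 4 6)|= 6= |(0 9 2 7 8 6)(1 3)|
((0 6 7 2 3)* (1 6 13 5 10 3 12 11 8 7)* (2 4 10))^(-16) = (0 8 13 7 5 4 2 10 12 3 11)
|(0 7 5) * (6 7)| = |(0 6 7 5)| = 4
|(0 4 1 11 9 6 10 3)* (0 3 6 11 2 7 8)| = |(0 4 1 2 7 8)(6 10)(9 11)| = 6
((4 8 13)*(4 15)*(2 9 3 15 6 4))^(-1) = ((2 9 3 15)(4 8 13 6))^(-1) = (2 15 3 9)(4 6 13 8)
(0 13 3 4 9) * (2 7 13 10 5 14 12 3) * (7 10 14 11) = (0 14 12 3 4 9)(2 10 5 11 7 13) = [14, 1, 10, 4, 9, 11, 6, 13, 8, 0, 5, 7, 3, 2, 12]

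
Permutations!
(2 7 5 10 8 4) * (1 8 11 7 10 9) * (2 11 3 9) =(1 8 4 11 7 5 2 10 3 9) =[0, 8, 10, 9, 11, 2, 6, 5, 4, 1, 3, 7]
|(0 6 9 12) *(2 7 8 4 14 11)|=|(0 6 9 12)(2 7 8 4 14 11)|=12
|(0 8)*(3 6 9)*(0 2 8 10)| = 6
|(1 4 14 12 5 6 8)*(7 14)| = |(1 4 7 14 12 5 6 8)| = 8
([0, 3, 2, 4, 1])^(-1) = (1 4 3)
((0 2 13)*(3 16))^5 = ((0 2 13)(3 16))^5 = (0 13 2)(3 16)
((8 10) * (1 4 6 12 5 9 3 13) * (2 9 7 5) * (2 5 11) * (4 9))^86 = (1 3)(2 6 5 11 4 12 7)(9 13)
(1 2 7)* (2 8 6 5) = (1 8 6 5 2 7) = [0, 8, 7, 3, 4, 2, 5, 1, 6]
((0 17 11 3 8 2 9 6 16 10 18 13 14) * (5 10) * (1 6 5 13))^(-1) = (0 14 13 16 6 1 18 10 5 9 2 8 3 11 17)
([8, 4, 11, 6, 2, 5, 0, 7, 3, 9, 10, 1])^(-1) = (0 6 3 8)(1 11 2 4)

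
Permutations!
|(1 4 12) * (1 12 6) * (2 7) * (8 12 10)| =|(1 4 6)(2 7)(8 12 10)| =6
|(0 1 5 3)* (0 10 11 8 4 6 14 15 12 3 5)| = |(0 1)(3 10 11 8 4 6 14 15 12)| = 18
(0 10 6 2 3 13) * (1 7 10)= (0 1 7 10 6 2 3 13)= [1, 7, 3, 13, 4, 5, 2, 10, 8, 9, 6, 11, 12, 0]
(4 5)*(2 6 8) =(2 6 8)(4 5) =[0, 1, 6, 3, 5, 4, 8, 7, 2]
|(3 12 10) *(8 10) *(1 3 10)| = |(1 3 12 8)| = 4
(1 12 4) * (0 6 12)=(0 6 12 4 1)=[6, 0, 2, 3, 1, 5, 12, 7, 8, 9, 10, 11, 4]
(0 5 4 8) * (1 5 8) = [8, 5, 2, 3, 1, 4, 6, 7, 0] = (0 8)(1 5 4)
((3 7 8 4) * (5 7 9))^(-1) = (3 4 8 7 5 9)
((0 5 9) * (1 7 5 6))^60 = ((0 6 1 7 5 9))^60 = (9)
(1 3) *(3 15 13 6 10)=(1 15 13 6 10 3)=[0, 15, 2, 1, 4, 5, 10, 7, 8, 9, 3, 11, 12, 6, 14, 13]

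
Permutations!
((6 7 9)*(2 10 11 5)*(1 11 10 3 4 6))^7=(1 7 4 2 11 9 6 3 5)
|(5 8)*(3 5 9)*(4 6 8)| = 6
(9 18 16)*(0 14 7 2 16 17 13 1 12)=(0 14 7 2 16 9 18 17 13 1 12)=[14, 12, 16, 3, 4, 5, 6, 2, 8, 18, 10, 11, 0, 1, 7, 15, 9, 13, 17]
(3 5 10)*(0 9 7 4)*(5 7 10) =(0 9 10 3 7 4) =[9, 1, 2, 7, 0, 5, 6, 4, 8, 10, 3]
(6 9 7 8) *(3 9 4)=[0, 1, 2, 9, 3, 5, 4, 8, 6, 7]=(3 9 7 8 6 4)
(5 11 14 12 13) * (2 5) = [0, 1, 5, 3, 4, 11, 6, 7, 8, 9, 10, 14, 13, 2, 12] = (2 5 11 14 12 13)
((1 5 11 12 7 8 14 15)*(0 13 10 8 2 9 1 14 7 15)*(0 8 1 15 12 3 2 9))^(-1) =(0 2 3 11 5 1 10 13)(7 8 14 15 9)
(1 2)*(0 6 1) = (0 6 1 2) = [6, 2, 0, 3, 4, 5, 1]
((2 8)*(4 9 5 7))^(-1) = (2 8)(4 7 5 9)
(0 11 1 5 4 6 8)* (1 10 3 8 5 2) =(0 11 10 3 8)(1 2)(4 6 5) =[11, 2, 1, 8, 6, 4, 5, 7, 0, 9, 3, 10]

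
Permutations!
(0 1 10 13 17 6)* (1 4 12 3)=(0 4 12 3 1 10 13 17 6)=[4, 10, 2, 1, 12, 5, 0, 7, 8, 9, 13, 11, 3, 17, 14, 15, 16, 6]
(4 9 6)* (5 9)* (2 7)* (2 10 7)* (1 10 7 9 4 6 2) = (1 10 9 2)(4 5) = [0, 10, 1, 3, 5, 4, 6, 7, 8, 2, 9]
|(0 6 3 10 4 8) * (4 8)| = 5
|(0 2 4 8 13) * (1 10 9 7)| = |(0 2 4 8 13)(1 10 9 7)| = 20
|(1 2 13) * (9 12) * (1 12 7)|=|(1 2 13 12 9 7)|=6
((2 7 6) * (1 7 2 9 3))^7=((1 7 6 9 3))^7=(1 6 3 7 9)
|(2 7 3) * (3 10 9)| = 5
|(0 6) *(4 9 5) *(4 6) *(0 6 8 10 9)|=|(0 4)(5 8 10 9)|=4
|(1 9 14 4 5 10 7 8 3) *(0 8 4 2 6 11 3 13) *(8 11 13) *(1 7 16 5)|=|(0 11 3 7 4 1 9 14 2 6 13)(5 10 16)|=33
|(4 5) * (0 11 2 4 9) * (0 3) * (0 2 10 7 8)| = |(0 11 10 7 8)(2 4 5 9 3)| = 5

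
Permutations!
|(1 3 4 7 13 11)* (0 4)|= |(0 4 7 13 11 1 3)|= 7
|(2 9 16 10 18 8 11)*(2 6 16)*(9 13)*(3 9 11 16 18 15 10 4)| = 10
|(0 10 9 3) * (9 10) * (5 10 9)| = 5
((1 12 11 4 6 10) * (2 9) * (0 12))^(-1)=((0 12 11 4 6 10 1)(2 9))^(-1)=(0 1 10 6 4 11 12)(2 9)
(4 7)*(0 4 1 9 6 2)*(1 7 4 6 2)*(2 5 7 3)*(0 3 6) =[0, 9, 3, 2, 4, 7, 1, 6, 8, 5] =(1 9 5 7 6)(2 3)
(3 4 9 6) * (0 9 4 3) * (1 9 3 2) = (0 3 2 1 9 6) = [3, 9, 1, 2, 4, 5, 0, 7, 8, 6]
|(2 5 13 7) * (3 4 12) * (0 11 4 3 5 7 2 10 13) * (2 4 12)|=20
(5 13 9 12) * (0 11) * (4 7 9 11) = (0 4 7 9 12 5 13 11) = [4, 1, 2, 3, 7, 13, 6, 9, 8, 12, 10, 0, 5, 11]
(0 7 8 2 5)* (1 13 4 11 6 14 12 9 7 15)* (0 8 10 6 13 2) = (0 15 1 2 5 8)(4 11 13)(6 14 12 9 7 10) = [15, 2, 5, 3, 11, 8, 14, 10, 0, 7, 6, 13, 9, 4, 12, 1]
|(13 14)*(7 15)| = 2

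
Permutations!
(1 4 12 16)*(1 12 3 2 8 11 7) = (1 4 3 2 8 11 7)(12 16) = [0, 4, 8, 2, 3, 5, 6, 1, 11, 9, 10, 7, 16, 13, 14, 15, 12]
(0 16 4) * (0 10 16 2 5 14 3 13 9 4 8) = (0 2 5 14 3 13 9 4 10 16 8) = [2, 1, 5, 13, 10, 14, 6, 7, 0, 4, 16, 11, 12, 9, 3, 15, 8]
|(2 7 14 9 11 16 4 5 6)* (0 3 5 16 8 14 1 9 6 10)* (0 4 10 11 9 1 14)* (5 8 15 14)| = 21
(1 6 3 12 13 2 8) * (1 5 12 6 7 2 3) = (1 7 2 8 5 12 13 3 6) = [0, 7, 8, 6, 4, 12, 1, 2, 5, 9, 10, 11, 13, 3]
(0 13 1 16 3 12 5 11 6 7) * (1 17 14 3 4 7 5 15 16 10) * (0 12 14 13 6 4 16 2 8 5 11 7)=(0 6 11 4)(1 10)(2 8 5 7 12 15)(3 14)(13 17)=[6, 10, 8, 14, 0, 7, 11, 12, 5, 9, 1, 4, 15, 17, 3, 2, 16, 13]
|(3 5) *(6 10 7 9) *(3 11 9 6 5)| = |(5 11 9)(6 10 7)| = 3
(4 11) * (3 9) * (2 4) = (2 4 11)(3 9) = [0, 1, 4, 9, 11, 5, 6, 7, 8, 3, 10, 2]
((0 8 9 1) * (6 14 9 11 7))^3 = (0 7 9 8 6 1 11 14)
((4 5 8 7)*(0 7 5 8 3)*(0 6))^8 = ((0 7 4 8 5 3 6))^8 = (0 7 4 8 5 3 6)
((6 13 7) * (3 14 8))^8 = (3 8 14)(6 7 13) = ((3 14 8)(6 13 7))^8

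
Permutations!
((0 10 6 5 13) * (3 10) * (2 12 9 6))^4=(0 12 13 2 5 10 6 3 9)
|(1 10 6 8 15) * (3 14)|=|(1 10 6 8 15)(3 14)|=10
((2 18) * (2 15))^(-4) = (2 15 18)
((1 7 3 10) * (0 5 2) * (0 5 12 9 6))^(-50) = (0 9)(1 3)(6 12)(7 10)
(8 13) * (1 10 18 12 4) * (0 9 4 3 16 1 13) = (0 9 4 13 8)(1 10 18 12 3 16) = [9, 10, 2, 16, 13, 5, 6, 7, 0, 4, 18, 11, 3, 8, 14, 15, 1, 17, 12]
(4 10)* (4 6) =(4 10 6) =[0, 1, 2, 3, 10, 5, 4, 7, 8, 9, 6]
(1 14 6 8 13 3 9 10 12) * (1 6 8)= (1 14 8 13 3 9 10 12 6)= [0, 14, 2, 9, 4, 5, 1, 7, 13, 10, 12, 11, 6, 3, 8]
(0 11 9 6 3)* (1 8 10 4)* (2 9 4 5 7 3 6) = (0 11 4 1 8 10 5 7 3)(2 9) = [11, 8, 9, 0, 1, 7, 6, 3, 10, 2, 5, 4]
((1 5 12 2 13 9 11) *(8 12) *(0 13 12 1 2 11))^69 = ((0 13 9)(1 5 8)(2 12 11))^69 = (13)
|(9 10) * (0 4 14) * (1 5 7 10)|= 15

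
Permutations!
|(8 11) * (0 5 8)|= 4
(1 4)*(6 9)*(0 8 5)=(0 8 5)(1 4)(6 9)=[8, 4, 2, 3, 1, 0, 9, 7, 5, 6]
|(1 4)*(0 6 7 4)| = 5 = |(0 6 7 4 1)|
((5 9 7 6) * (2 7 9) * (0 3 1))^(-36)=(9)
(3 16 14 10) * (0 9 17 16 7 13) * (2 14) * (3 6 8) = [9, 1, 14, 7, 4, 5, 8, 13, 3, 17, 6, 11, 12, 0, 10, 15, 2, 16] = (0 9 17 16 2 14 10 6 8 3 7 13)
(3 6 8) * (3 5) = (3 6 8 5) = [0, 1, 2, 6, 4, 3, 8, 7, 5]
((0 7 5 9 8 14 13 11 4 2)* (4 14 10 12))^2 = (0 5 8 12 2 7 9 10 4)(11 13 14)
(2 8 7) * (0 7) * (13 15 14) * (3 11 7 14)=(0 14 13 15 3 11 7 2 8)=[14, 1, 8, 11, 4, 5, 6, 2, 0, 9, 10, 7, 12, 15, 13, 3]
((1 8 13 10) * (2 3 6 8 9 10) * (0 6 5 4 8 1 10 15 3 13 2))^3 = (0 9 5 2 6 15 4 13 1 3 8)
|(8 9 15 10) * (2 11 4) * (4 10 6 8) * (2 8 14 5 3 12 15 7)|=|(2 11 10 4 8 9 7)(3 12 15 6 14 5)|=42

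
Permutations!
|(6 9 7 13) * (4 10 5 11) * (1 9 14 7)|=4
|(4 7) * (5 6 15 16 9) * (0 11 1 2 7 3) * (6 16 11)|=9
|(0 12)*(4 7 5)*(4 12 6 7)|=|(0 6 7 5 12)|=5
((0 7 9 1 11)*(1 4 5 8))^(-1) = (0 11 1 8 5 4 9 7)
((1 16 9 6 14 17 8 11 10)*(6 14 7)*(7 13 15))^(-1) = ((1 16 9 14 17 8 11 10)(6 13 15 7))^(-1) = (1 10 11 8 17 14 9 16)(6 7 15 13)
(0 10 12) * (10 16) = (0 16 10 12) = [16, 1, 2, 3, 4, 5, 6, 7, 8, 9, 12, 11, 0, 13, 14, 15, 10]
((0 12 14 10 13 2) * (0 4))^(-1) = (0 4 2 13 10 14 12) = ((0 12 14 10 13 2 4))^(-1)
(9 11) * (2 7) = (2 7)(9 11) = [0, 1, 7, 3, 4, 5, 6, 2, 8, 11, 10, 9]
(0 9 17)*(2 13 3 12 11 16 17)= (0 9 2 13 3 12 11 16 17)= [9, 1, 13, 12, 4, 5, 6, 7, 8, 2, 10, 16, 11, 3, 14, 15, 17, 0]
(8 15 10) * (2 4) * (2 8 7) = (2 4 8 15 10 7) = [0, 1, 4, 3, 8, 5, 6, 2, 15, 9, 7, 11, 12, 13, 14, 10]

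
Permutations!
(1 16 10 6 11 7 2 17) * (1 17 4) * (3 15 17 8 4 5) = [0, 16, 5, 15, 1, 3, 11, 2, 4, 9, 6, 7, 12, 13, 14, 17, 10, 8] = (1 16 10 6 11 7 2 5 3 15 17 8 4)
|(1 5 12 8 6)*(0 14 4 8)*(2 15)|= 8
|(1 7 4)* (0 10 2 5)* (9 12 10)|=6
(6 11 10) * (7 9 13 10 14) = [0, 1, 2, 3, 4, 5, 11, 9, 8, 13, 6, 14, 12, 10, 7] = (6 11 14 7 9 13 10)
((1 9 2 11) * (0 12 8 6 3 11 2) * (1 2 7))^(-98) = (0 8 3 2 1)(6 11 7 9 12)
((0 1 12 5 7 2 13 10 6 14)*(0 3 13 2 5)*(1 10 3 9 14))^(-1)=(0 12 1 6 10)(3 13)(5 7)(9 14)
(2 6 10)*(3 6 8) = [0, 1, 8, 6, 4, 5, 10, 7, 3, 9, 2] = (2 8 3 6 10)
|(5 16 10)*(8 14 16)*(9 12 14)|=|(5 8 9 12 14 16 10)|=7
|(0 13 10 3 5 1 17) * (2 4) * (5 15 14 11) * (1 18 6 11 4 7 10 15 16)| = |(0 13 15 14 4 2 7 10 3 16 1 17)(5 18 6 11)| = 12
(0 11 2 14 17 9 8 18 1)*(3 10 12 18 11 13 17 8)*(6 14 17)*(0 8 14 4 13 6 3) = (0 6 4 13 3 10 12 18 1 8 11 2 17 9) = [6, 8, 17, 10, 13, 5, 4, 7, 11, 0, 12, 2, 18, 3, 14, 15, 16, 9, 1]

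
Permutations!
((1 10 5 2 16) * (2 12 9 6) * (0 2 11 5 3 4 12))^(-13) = (0 5 11 6 9 12 4 3 10 1 16 2)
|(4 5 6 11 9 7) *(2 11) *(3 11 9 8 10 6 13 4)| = |(2 9 7 3 11 8 10 6)(4 5 13)| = 24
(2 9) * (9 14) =(2 14 9) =[0, 1, 14, 3, 4, 5, 6, 7, 8, 2, 10, 11, 12, 13, 9]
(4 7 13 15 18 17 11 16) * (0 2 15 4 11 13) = [2, 1, 15, 3, 7, 5, 6, 0, 8, 9, 10, 16, 12, 4, 14, 18, 11, 13, 17] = (0 2 15 18 17 13 4 7)(11 16)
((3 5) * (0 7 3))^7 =((0 7 3 5))^7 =(0 5 3 7)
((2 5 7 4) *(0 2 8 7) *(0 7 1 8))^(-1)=(0 4 7 5 2)(1 8)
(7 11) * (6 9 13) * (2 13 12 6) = [0, 1, 13, 3, 4, 5, 9, 11, 8, 12, 10, 7, 6, 2] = (2 13)(6 9 12)(7 11)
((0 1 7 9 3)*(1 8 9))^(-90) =((0 8 9 3)(1 7))^(-90) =(0 9)(3 8)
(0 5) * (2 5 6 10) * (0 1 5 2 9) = (0 6 10 9)(1 5) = [6, 5, 2, 3, 4, 1, 10, 7, 8, 0, 9]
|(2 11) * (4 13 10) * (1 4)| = |(1 4 13 10)(2 11)| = 4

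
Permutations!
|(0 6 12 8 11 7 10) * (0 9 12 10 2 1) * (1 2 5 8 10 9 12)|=4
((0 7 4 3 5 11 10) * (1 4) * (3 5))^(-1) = (0 10 11 5 4 1 7)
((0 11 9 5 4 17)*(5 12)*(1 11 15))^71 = (0 17 4 5 12 9 11 1 15)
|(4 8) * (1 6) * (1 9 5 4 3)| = 7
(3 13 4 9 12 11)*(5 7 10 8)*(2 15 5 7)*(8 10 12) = [0, 1, 15, 13, 9, 2, 6, 12, 7, 8, 10, 3, 11, 4, 14, 5] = (2 15 5)(3 13 4 9 8 7 12 11)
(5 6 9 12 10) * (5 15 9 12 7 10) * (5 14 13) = (5 6 12 14 13)(7 10 15 9) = [0, 1, 2, 3, 4, 6, 12, 10, 8, 7, 15, 11, 14, 5, 13, 9]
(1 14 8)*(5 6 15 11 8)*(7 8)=(1 14 5 6 15 11 7 8)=[0, 14, 2, 3, 4, 6, 15, 8, 1, 9, 10, 7, 12, 13, 5, 11]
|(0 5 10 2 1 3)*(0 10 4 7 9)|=20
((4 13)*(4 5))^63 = (13)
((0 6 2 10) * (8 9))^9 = (0 6 2 10)(8 9) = ((0 6 2 10)(8 9))^9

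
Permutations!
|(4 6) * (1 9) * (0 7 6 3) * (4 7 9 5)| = 6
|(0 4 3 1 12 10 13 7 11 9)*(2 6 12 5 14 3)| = |(0 4 2 6 12 10 13 7 11 9)(1 5 14 3)| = 20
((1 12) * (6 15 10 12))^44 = (1 12 10 15 6)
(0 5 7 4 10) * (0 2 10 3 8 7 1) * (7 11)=(0 5 1)(2 10)(3 8 11 7 4)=[5, 0, 10, 8, 3, 1, 6, 4, 11, 9, 2, 7]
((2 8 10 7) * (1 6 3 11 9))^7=((1 6 3 11 9)(2 8 10 7))^7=(1 3 9 6 11)(2 7 10 8)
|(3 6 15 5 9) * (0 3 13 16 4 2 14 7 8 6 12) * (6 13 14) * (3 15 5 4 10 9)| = |(0 15 4 2 6 5 3 12)(7 8 13 16 10 9 14)| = 56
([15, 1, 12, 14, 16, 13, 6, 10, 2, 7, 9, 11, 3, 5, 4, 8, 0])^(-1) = [16, 1, 8, 12, 14, 13, 6, 9, 15, 10, 7, 11, 2, 5, 3, 0, 4]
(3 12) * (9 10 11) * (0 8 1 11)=(0 8 1 11 9 10)(3 12)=[8, 11, 2, 12, 4, 5, 6, 7, 1, 10, 0, 9, 3]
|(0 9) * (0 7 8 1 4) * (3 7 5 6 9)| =|(0 3 7 8 1 4)(5 6 9)| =6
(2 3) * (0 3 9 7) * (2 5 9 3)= (0 2 3 5 9 7)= [2, 1, 3, 5, 4, 9, 6, 0, 8, 7]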